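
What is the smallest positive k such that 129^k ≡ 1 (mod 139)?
23

139 is prime, so ord(129) divides φ(139) = 138.
Divisors of 138: 1, 2, 3, 6, 23, 46, 69, 138.
Repeated squaring: 129^1 ≡ 129, 129^2 ≡ 100, 129^4 ≡ 131, 129^8 ≡ 64, 129^16 ≡ 65, 129^32 ≡ 55, 129^64 ≡ 106, 129^128 ≡ 116 (mod 139).
Test 129^d mod 139 for each divisor d in increasing order:
129^1 ≡ 129
129^2 ≡ 100
129^3 = 129^2·129^1 ≡ 112
129^6 = 129^4·129^2 ≡ 34
129^23 = 129^16·129^4·129^2·129^1 ≡ 1  ← first divisor giving 1
The order is 23.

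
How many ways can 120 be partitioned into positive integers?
1844349560

p(n) counts ways to write n as a sum of positive integers (order ignored).
Euler's pentagonal recurrence: p(k) = p(k-1) + p(k-2) - p(k-5) - p(k-7) + p(k-12) + p(k-15) - ... (offsets j(3j∓1)/2, signs ++--, p(0)=1, p(<0)=0).
DP table for k = 0..119: p(0)=1, p(1)=1, p(2)=2, p(3)=3, p(4)=5, p(5)=7, p(6)=11, p(7)=15, p(8)=22, p(9)=30, p(10)=42, p(11)=56, p(12)=77, p(13)=101, p(14)=135, p(15)=176, p(16)=231, p(17)=297, p(18)=385, p(19)=490, p(20)=627, p(21)=792, p(22)=1002, p(23)=1255, p(24)=1575, p(25)=1958, p(26)=2436, p(27)=3010, p(28)=3718, p(29)=4565, p(30)=5604, p(31)=6842, p(32)=8349, p(33)=10143, p(34)=12310, p(35)=14883, p(36)=17977, p(37)=21637, p(38)=26015, p(39)=31185, p(40)=37338, p(41)=44583, p(42)=53174, p(43)=63261, p(44)=75175, p(45)=89134, p(46)=105558, p(47)=124754, p(48)=147273, p(49)=173525, p(50)=204226, p(51)=239943, p(52)=281589, p(53)=329931, p(54)=386155, p(55)=451276, p(56)=526823, p(57)=614154, p(58)=715220, p(59)=831820, p(60)=966467, p(61)=1121505, p(62)=1300156, p(63)=1505499, p(64)=1741630, p(65)=2012558, p(66)=2323520, p(67)=2679689, p(68)=3087735, p(69)=3554345, p(70)=4087968, p(71)=4697205, p(72)=5392783, p(73)=6185689, p(74)=7089500, p(75)=8118264, p(76)=9289091, p(77)=10619863, p(78)=12132164, p(79)=13848650, p(80)=15796476, p(81)=18004327, p(82)=20506255, p(83)=23338469, p(84)=26543660, p(85)=30167357, p(86)=34262962, p(87)=38887673, p(88)=44108109, p(89)=49995925, p(90)=56634173, p(91)=64112359, p(92)=72533807, p(93)=82010177, p(94)=92669720, p(95)=104651419, p(96)=118114304, p(97)=133230930, p(98)=150198136, p(99)=169229875, p(100)=190569292, p(101)=214481126, p(102)=241265379, p(103)=271248950, p(104)=304801365, p(105)=342325709, p(106)=384276336, p(107)=431149389, p(108)=483502844, p(109)=541946240, p(110)=607163746, p(111)=679903203, p(112)=761002156, p(113)=851376628, p(114)=952050665, p(115)=1064144451, p(116)=1188908248, p(117)=1327710076, p(118)=1482074143, p(119)=1653668665.
Final step: p(120) = p(119) + p(118) - p(115) - p(113) + p(108) + p(105) - p(98) - p(94) + p(85) + p(80) - p(69) - p(63) + p(50) + p(43) - p(28) - p(20) + p(3)
= 1653668665 + 1482074143 - 1064144451 - 851376628 + 483502844 + 342325709 - 150198136 - 92669720 + 30167357 + 15796476 - 3554345 - 1505499 + 204226 + 63261 - 3718 - 627 + 3
= 1844349560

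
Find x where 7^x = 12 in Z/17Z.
7

Baby-step giant-step with step n = ⌈√17⌉ = 5.
Baby steps 7^j mod 17 (j:value) for j=0..4: 0:1, 1:7, 2:15, 3:3, 4:4.
Giant-step multiplier: 7^(-5) ≡ 7^(16-5) = 7^11 ≡ 14 (mod 17).
Giant steps γ_i = 12·14^i mod 17: γ_0=12, γ_1=15 (in table at j=2).
x = i·n + j = 1·5 + 2 = 7.
Check: 7^7 ≡ 12 (mod 17).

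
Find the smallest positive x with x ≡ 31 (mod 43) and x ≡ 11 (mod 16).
203

Using Chinese Remainder Theorem:
M = 43 × 16 = 688
M1 = 16, M2 = 43
y1 = 16^(-1) mod 43 = 35
y2 = 43^(-1) mod 16 = 3
x = (31×16×35 + 11×43×3) mod 688 = 203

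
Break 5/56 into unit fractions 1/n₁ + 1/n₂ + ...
1/12 + 1/168

Greedy algorithm:
5/56: ceiling(56/5) = 12, use 1/12
1/168: ceiling(168/1) = 168, use 1/168
Result: 5/56 = 1/12 + 1/168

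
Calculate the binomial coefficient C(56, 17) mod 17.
3

Using Lucas' theorem:
Write n=56 and k=17 in base 17:
n in base 17: [3, 5]
k in base 17: [1, 0]
C(56,17) mod 17 = ∏ C(n_i, k_i) mod 17
Digit binomials (mod 17): C(3,1) = 3; C(5,0) = 1
Product: 3 × 1 = 3 ≡ 3 (mod 17)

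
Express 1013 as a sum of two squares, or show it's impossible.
22² + 23² (a=22, b=23)

Factorization: 1013 = 1013
By Fermat: n is sum of two squares iff every prime p ≡ 3 (mod 4) appears to even power.
All primes ≡ 3 (mod 4) appear to even power.
Search a = 0, 1, 2, … for 1013 - a² a perfect square: first hit at a = 22: 1013 - 484 = 529 = 23².
1013 = 22² + 23² = 484 + 529 ✓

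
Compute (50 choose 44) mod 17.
1

Using Lucas' theorem:
Write n=50 and k=44 in base 17:
n in base 17: [2, 16]
k in base 17: [2, 10]
C(50,44) mod 17 = ∏ C(n_i, k_i) mod 17
Digit binomials (mod 17): C(2,2) = 1; C(16,10) = 8008 ≡ 1
Product: 1 × 1 = 1 ≡ 1 (mod 17)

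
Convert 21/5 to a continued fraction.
[4; 5]

Euclidean algorithm steps:
21 = 4 × 5 + 1
5 = 5 × 1 + 0
Continued fraction: [4; 5]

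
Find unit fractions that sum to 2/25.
1/13 + 1/325

Greedy algorithm:
2/25: ceiling(25/2) = 13, use 1/13
1/325: ceiling(325/1) = 325, use 1/325
Result: 2/25 = 1/13 + 1/325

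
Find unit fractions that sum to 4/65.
1/17 + 1/369 + 1/203873 + 1/83128196385

Greedy algorithm:
4/65: ceiling(65/4) = 17, use 1/17
3/1105: ceiling(1105/3) = 369, use 1/369
2/407745: ceiling(407745/2) = 203873, use 1/203873
1/83128196385: ceiling(83128196385/1) = 83128196385, use 1/83128196385
Result: 4/65 = 1/17 + 1/369 + 1/203873 + 1/83128196385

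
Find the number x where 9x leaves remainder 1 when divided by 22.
5

gcd(9, 22) = 1, so the inverse exists.
Extended Euclidean algorithm on (22, 9):
22 = 2 × 9 + 4  ⟹  4 = (1)·22 + (-2)·9
9 = 2 × 4 + 1  ⟹  1 = (-2)·22 + (5)·9
So (5)·9 ≡ 1 (mod 22), i.e. 9^(-1) ≡ 5 (mod 22).
Check: 9 × 5 = 45 ≡ 1 (mod 22)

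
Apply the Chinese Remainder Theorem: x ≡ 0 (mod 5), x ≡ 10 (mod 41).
10

Using Chinese Remainder Theorem:
M = 5 × 41 = 205
M1 = 41, M2 = 5
y1 = 41^(-1) mod 5 = 1
y2 = 5^(-1) mod 41 = 33
x = (0×41×1 + 10×5×33) mod 205 = 10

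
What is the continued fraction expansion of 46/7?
[6; 1, 1, 3]

Euclidean algorithm steps:
46 = 6 × 7 + 4
7 = 1 × 4 + 3
4 = 1 × 3 + 1
3 = 3 × 1 + 0
Continued fraction: [6; 1, 1, 3]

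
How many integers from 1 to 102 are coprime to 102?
32

102 = 2 × 3 × 17
φ(n) = n × ∏(1 - 1/p) for each prime p dividing n
φ(102) = 102 × (1 - 1/2) × (1 - 1/3) × (1 - 1/17) = 32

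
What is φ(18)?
6

18 = 2 × 3^2
φ(n) = n × ∏(1 - 1/p) for each prime p dividing n
φ(18) = 18 × (1 - 1/2) × (1 - 1/3) = 6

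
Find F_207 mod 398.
34

Matrix identity: Q^n = [[F_(n+1), F_n], [F_n, F_(n-1)]] with Q = [[1,1],[1,0]].
n = 207 = 11001111₂. Square-and-multiply, entries mod 398:
Q^1 = [[1,1],[1,0]]
Q^3 = (Q^1)²·Q = [[3,2],[2,1]]
Q^6 = (Q^3)² = [[13,8],[8,5]]
Q^12 = (Q^6)² = [[233,144],[144,89]]
Q^25 = (Q^12)²·Q = [[3,201],[201,200]]
Q^51 = (Q^25)²·Q = [[21,212],[212,207]]
Q^103 = (Q^51)²·Q = [[191,13],[13,178]]
Q^207 = (Q^103)²·Q = [[55,34],[34,21]]
F_207 mod 398 = Q^207[0][1] = 34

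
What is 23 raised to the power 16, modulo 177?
79

Repeated squaring. Binary of 16 = 10000.
23^1 ≡ 23 (mod 177); 23^2 ≡ 175 (mod 177); 23^4 ≡ 4 (mod 177); 23^8 ≡ 16 (mod 177); 23^16 ≡ 79 (mod 177)
23^16 = 23^16 ≡ 79 (mod 177)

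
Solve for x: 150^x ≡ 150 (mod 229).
1

Baby-step giant-step with step n = ⌈√229⌉ = 16.
Baby steps 150^j mod 229 (j:value) for j=0..15: 0:1, 1:150, 2:58, 3:227, 4:158, 5:113, 6:4, 7:142, 8:3, 9:221, 10:174, 11:223, 12:16, 13:110, 14:12, 15:197.
h = 150 is already in the table at j=1, so x = 1.
Check: 150^1 ≡ 150 (mod 229).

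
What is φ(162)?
54

162 = 2 × 3^4
φ(n) = n × ∏(1 - 1/p) for each prime p dividing n
φ(162) = 162 × (1 - 1/2) × (1 - 1/3) = 54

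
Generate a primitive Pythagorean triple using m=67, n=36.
(3193, 4824, 5785)

Euclid's formula: a = m² - n², b = 2mn, c = m² + n²
m = 67, n = 36
a = 67² - 36² = 4489 - 1296 = 3193
b = 2 × 67 × 36 = 4824
c = 67² + 36² = 4489 + 1296 = 5785
Verification: 3193² + 4824² = 10195249 + 23270976 = 33466225 = 5785² ✓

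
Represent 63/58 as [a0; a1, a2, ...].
[1; 11, 1, 1, 2]

Euclidean algorithm steps:
63 = 1 × 58 + 5
58 = 11 × 5 + 3
5 = 1 × 3 + 2
3 = 1 × 2 + 1
2 = 2 × 1 + 0
Continued fraction: [1; 11, 1, 1, 2]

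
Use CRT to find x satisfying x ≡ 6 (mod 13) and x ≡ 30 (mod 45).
435

Using Chinese Remainder Theorem:
M = 13 × 45 = 585
M1 = 45, M2 = 13
y1 = 45^(-1) mod 13 = 11
y2 = 13^(-1) mod 45 = 7
x = (6×45×11 + 30×13×7) mod 585 = 435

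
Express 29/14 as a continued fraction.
[2; 14]

Euclidean algorithm steps:
29 = 2 × 14 + 1
14 = 14 × 1 + 0
Continued fraction: [2; 14]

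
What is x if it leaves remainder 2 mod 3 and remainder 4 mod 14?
32

Using Chinese Remainder Theorem:
M = 3 × 14 = 42
M1 = 14, M2 = 3
y1 = 14^(-1) mod 3 = 2
y2 = 3^(-1) mod 14 = 5
x = (2×14×2 + 4×3×5) mod 42 = 32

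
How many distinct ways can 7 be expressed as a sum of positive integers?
15

p(n) counts ways to write n as a sum of positive integers (order ignored).
Examples: 7; 6 + 1; 5 + 2; 5 + 1 + 1; 4 + 3; ... (15 total)
p(7) = 15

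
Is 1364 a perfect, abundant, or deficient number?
deficient

Proper divisors of 1364: sum = 1 + 2 + 4 + 11 + 22 + 31 + 44 + 62 + 124 + 341 + 682 = 1324
Since 1324 < 1364, 1364 is deficient.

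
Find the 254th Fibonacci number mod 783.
755

Matrix identity: Q^n = [[F_(n+1), F_n], [F_n, F_(n-1)]] with Q = [[1,1],[1,0]].
n = 254 = 11111110₂. Square-and-multiply, entries mod 783:
Q^1 = [[1,1],[1,0]]
Q^3 = (Q^1)²·Q = [[3,2],[2,1]]
Q^7 = (Q^3)²·Q = [[21,13],[13,8]]
Q^15 = (Q^7)²·Q = [[204,610],[610,377]]
Q^31 = (Q^15)²·Q = [[3,292],[292,494]]
Q^63 = (Q^31)²·Q = [[195,709],[709,269]]
Q^127 = (Q^63)²·Q = [[552,436],[436,116]]
Q^254 = (Q^127)² = [[727,755],[755,755]]
F_254 mod 783 = Q^254[0][1] = 755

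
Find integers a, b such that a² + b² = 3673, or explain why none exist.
37² + 48² (a=37, b=48)

Factorization: 3673 = 3673
By Fermat: n is sum of two squares iff every prime p ≡ 3 (mod 4) appears to even power.
All primes ≡ 3 (mod 4) appear to even power.
Search a = 0, 1, 2, … for 3673 - a² a perfect square: first hit at a = 37: 3673 - 1369 = 2304 = 48².
3673 = 37² + 48² = 1369 + 2304 ✓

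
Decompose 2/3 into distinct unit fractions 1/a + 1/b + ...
1/2 + 1/6

Greedy algorithm:
2/3: ceiling(3/2) = 2, use 1/2
1/6: ceiling(6/1) = 6, use 1/6
Result: 2/3 = 1/2 + 1/6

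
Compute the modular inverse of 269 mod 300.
29

gcd(269, 300) = 1, so the inverse exists.
Extended Euclidean algorithm on (300, 269):
300 = 1 × 269 + 31  ⟹  31 = (1)·300 + (-1)·269
269 = 8 × 31 + 21  ⟹  21 = (-8)·300 + (9)·269
31 = 1 × 21 + 10  ⟹  10 = (9)·300 + (-10)·269
21 = 2 × 10 + 1  ⟹  1 = (-26)·300 + (29)·269
So (29)·269 ≡ 1 (mod 300), i.e. 269^(-1) ≡ 29 (mod 300).
Check: 269 × 29 = 7801 ≡ 1 (mod 300)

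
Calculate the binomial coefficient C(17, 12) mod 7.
0

Using Lucas' theorem:
Write n=17 and k=12 in base 7:
n in base 7: [2, 3]
k in base 7: [1, 5]
C(17,12) mod 7 = ∏ C(n_i, k_i) mod 7
Digit binomials (mod 7): C(2,1) = 2; C(3,5) = 0 (k_i > n_i)
Product: 2 × 0 = 0 ≡ 0 (mod 7)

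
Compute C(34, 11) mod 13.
0

Using Lucas' theorem:
Write n=34 and k=11 in base 13:
n in base 13: [2, 8]
k in base 13: [0, 11]
C(34,11) mod 13 = ∏ C(n_i, k_i) mod 13
Digit binomials (mod 13): C(2,0) = 1; C(8,11) = 0 (k_i > n_i)
Product: 1 × 0 = 0 ≡ 0 (mod 13)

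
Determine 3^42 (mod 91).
1

Repeated squaring. Binary of 42 = 101010.
3^1 ≡ 3 (mod 91); 3^2 ≡ 9 (mod 91); 3^4 ≡ 81 (mod 91); 3^8 ≡ 9 (mod 91); 3^16 ≡ 81 (mod 91); 3^32 ≡ 9 (mod 91)
3^42 = 3^2 × 3^8 × 3^32 ≡ 1 (mod 91)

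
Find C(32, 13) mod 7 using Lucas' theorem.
0

Using Lucas' theorem:
Write n=32 and k=13 in base 7:
n in base 7: [4, 4]
k in base 7: [1, 6]
C(32,13) mod 7 = ∏ C(n_i, k_i) mod 7
Digit binomials (mod 7): C(4,1) = 4; C(4,6) = 0 (k_i > n_i)
Product: 4 × 0 = 0 ≡ 0 (mod 7)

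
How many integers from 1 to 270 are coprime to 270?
72

270 = 2 × 3^3 × 5
φ(n) = n × ∏(1 - 1/p) for each prime p dividing n
φ(270) = 270 × (1 - 1/2) × (1 - 1/3) × (1 - 1/5) = 72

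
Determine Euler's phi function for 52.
24

52 = 2^2 × 13
φ(n) = n × ∏(1 - 1/p) for each prime p dividing n
φ(52) = 52 × (1 - 1/2) × (1 - 1/13) = 24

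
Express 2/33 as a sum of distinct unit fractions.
1/17 + 1/561

Greedy algorithm:
2/33: ceiling(33/2) = 17, use 1/17
1/561: ceiling(561/1) = 561, use 1/561
Result: 2/33 = 1/17 + 1/561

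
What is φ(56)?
24

56 = 2^3 × 7
φ(n) = n × ∏(1 - 1/p) for each prime p dividing n
φ(56) = 56 × (1 - 1/2) × (1 - 1/7) = 24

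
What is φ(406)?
168

406 = 2 × 7 × 29
φ(n) = n × ∏(1 - 1/p) for each prime p dividing n
φ(406) = 406 × (1 - 1/2) × (1 - 1/7) × (1 - 1/29) = 168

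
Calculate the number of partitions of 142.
18440293320

p(n) counts ways to write n as a sum of positive integers (order ignored).
Euler's pentagonal recurrence: p(k) = p(k-1) + p(k-2) - p(k-5) - p(k-7) + p(k-12) + p(k-15) - ... (offsets j(3j∓1)/2, signs ++--, p(0)=1, p(<0)=0).
DP table for k = 0..141: p(0)=1, p(1)=1, p(2)=2, p(3)=3, p(4)=5, p(5)=7, p(6)=11, p(7)=15, p(8)=22, p(9)=30, p(10)=42, p(11)=56, p(12)=77, p(13)=101, p(14)=135, p(15)=176, p(16)=231, p(17)=297, p(18)=385, p(19)=490, p(20)=627, p(21)=792, p(22)=1002, p(23)=1255, p(24)=1575, p(25)=1958, p(26)=2436, p(27)=3010, p(28)=3718, p(29)=4565, p(30)=5604, p(31)=6842, p(32)=8349, p(33)=10143, p(34)=12310, p(35)=14883, p(36)=17977, p(37)=21637, p(38)=26015, p(39)=31185, p(40)=37338, p(41)=44583, p(42)=53174, p(43)=63261, p(44)=75175, p(45)=89134, p(46)=105558, p(47)=124754, p(48)=147273, p(49)=173525, p(50)=204226, p(51)=239943, p(52)=281589, p(53)=329931, p(54)=386155, p(55)=451276, p(56)=526823, p(57)=614154, p(58)=715220, p(59)=831820, p(60)=966467, p(61)=1121505, p(62)=1300156, p(63)=1505499, p(64)=1741630, p(65)=2012558, p(66)=2323520, p(67)=2679689, p(68)=3087735, p(69)=3554345, p(70)=4087968, p(71)=4697205, p(72)=5392783, p(73)=6185689, p(74)=7089500, p(75)=8118264, p(76)=9289091, p(77)=10619863, p(78)=12132164, p(79)=13848650, p(80)=15796476, p(81)=18004327, p(82)=20506255, p(83)=23338469, p(84)=26543660, p(85)=30167357, p(86)=34262962, p(87)=38887673, p(88)=44108109, p(89)=49995925, p(90)=56634173, p(91)=64112359, p(92)=72533807, p(93)=82010177, p(94)=92669720, p(95)=104651419, p(96)=118114304, p(97)=133230930, p(98)=150198136, p(99)=169229875, p(100)=190569292, p(101)=214481126, p(102)=241265379, p(103)=271248950, p(104)=304801365, p(105)=342325709, p(106)=384276336, p(107)=431149389, p(108)=483502844, p(109)=541946240, p(110)=607163746, p(111)=679903203, p(112)=761002156, p(113)=851376628, p(114)=952050665, p(115)=1064144451, p(116)=1188908248, p(117)=1327710076, p(118)=1482074143, p(119)=1653668665, p(120)=1844349560, p(121)=2056148051, p(122)=2291320912, p(123)=2552338241, p(124)=2841940500, p(125)=3163127352, p(126)=3519222692, p(127)=3913864295, p(128)=4351078600, p(129)=4835271870, p(130)=5371315400, p(131)=5964539504, p(132)=6620830889, p(133)=7346629512, p(134)=8149040695, p(135)=9035836076, p(136)=10015581680, p(137)=11097645016, p(138)=12292341831, p(139)=13610949895, p(140)=15065878135, p(141)=16670689208.
Final step: p(142) = p(141) + p(140) - p(137) - p(135) + p(130) + p(127) - p(120) - p(116) + p(107) + p(102) - p(91) - p(85) + p(72) + p(65) - p(50) - p(42) + p(25) + p(16)
= 16670689208 + 15065878135 - 11097645016 - 9035836076 + 5371315400 + 3913864295 - 1844349560 - 1188908248 + 431149389 + 241265379 - 64112359 - 30167357 + 5392783 + 2012558 - 204226 - 53174 + 1958 + 231
= 18440293320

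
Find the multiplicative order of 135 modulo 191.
95

191 is prime, so ord(135) divides φ(191) = 190.
Divisors of 190: 1, 2, 5, 10, 19, 38, 95, 190.
Repeated squaring: 135^1 ≡ 135, 135^2 ≡ 80, 135^4 ≡ 97, 135^8 ≡ 50, 135^16 ≡ 17, 135^32 ≡ 98, 135^64 ≡ 54, 135^128 ≡ 51 (mod 191).
Test 135^d mod 191 for each divisor d in increasing order:
135^1 ≡ 135
135^2 ≡ 80
135^5 = 135^4·135^1 ≡ 107
135^10 = 135^8·135^2 ≡ 180
135^19 = 135^16·135^2·135^1 ≡ 49
135^38 = 135^32·135^4·135^2 ≡ 109
135^95 = 135^64·135^16·135^8·135^4·135^2·135^1 ≡ 1  ← first divisor giving 1
The order is 95.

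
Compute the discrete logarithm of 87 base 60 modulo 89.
4

Baby-step giant-step with step n = ⌈√89⌉ = 10.
Baby steps 60^j mod 89 (j:value) for j=0..9: 0:1, 1:60, 2:40, 3:86, 4:87, 5:58, 6:9, 7:6, 8:4, 9:62.
h = 87 is already in the table at j=4, so x = 4.
Check: 60^4 ≡ 87 (mod 89).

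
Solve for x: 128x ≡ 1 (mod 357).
53

gcd(128, 357) = 1, so the inverse exists.
Extended Euclidean algorithm on (357, 128):
357 = 2 × 128 + 101  ⟹  101 = (1)·357 + (-2)·128
128 = 1 × 101 + 27  ⟹  27 = (-1)·357 + (3)·128
101 = 3 × 27 + 20  ⟹  20 = (4)·357 + (-11)·128
27 = 1 × 20 + 7  ⟹  7 = (-5)·357 + (14)·128
20 = 2 × 7 + 6  ⟹  6 = (14)·357 + (-39)·128
7 = 1 × 6 + 1  ⟹  1 = (-19)·357 + (53)·128
So (53)·128 ≡ 1 (mod 357), i.e. 128^(-1) ≡ 53 (mod 357).
Check: 128 × 53 = 6784 ≡ 1 (mod 357)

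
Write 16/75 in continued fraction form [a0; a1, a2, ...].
[0; 4, 1, 2, 5]

Euclidean algorithm steps:
16 = 0 × 75 + 16
75 = 4 × 16 + 11
16 = 1 × 11 + 5
11 = 2 × 5 + 1
5 = 5 × 1 + 0
Continued fraction: [0; 4, 1, 2, 5]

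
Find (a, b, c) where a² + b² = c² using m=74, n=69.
(715, 10212, 10237)

Euclid's formula: a = m² - n², b = 2mn, c = m² + n²
m = 74, n = 69
a = 74² - 69² = 5476 - 4761 = 715
b = 2 × 74 × 69 = 10212
c = 74² + 69² = 5476 + 4761 = 10237
Verification: 715² + 10212² = 511225 + 104284944 = 104796169 = 10237² ✓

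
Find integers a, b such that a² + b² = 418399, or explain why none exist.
Not possible

Factorization: 418399 = 19^3 × 61
By Fermat: n is sum of two squares iff every prime p ≡ 3 (mod 4) appears to even power.
Prime(s) ≡ 3 (mod 4) with odd exponent: [(19, 3)]
Therefore 418399 cannot be expressed as a² + b².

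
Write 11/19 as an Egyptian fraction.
1/2 + 1/13 + 1/494

Greedy algorithm:
11/19: ceiling(19/11) = 2, use 1/2
3/38: ceiling(38/3) = 13, use 1/13
1/494: ceiling(494/1) = 494, use 1/494
Result: 11/19 = 1/2 + 1/13 + 1/494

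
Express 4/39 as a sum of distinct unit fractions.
1/10 + 1/390

Greedy algorithm:
4/39: ceiling(39/4) = 10, use 1/10
1/390: ceiling(390/1) = 390, use 1/390
Result: 4/39 = 1/10 + 1/390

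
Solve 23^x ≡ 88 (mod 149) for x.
104

Baby-step giant-step with step n = ⌈√149⌉ = 13.
Baby steps 23^j mod 149 (j:value) for j=0..12: 0:1, 1:23, 2:82, 3:98, 4:19, 5:139, 6:68, 7:74, 8:63, 9:108, 10:100, 11:65, 12:5.
Giant-step multiplier: 23^(-13) ≡ 23^(148-13) = 23^135 ≡ 92 (mod 149).
Giant steps γ_i = 88·92^i mod 149: γ_0=88, γ_1=50, γ_2=130, γ_3=40, γ_4=104, γ_5=32, γ_6=113, γ_7=115, γ_8=1 (in table at j=0).
x = i·n + j = 8·13 + 0 = 104.
Check: 23^104 ≡ 88 (mod 149).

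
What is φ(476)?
192

476 = 2^2 × 7 × 17
φ(n) = n × ∏(1 - 1/p) for each prime p dividing n
φ(476) = 476 × (1 - 1/2) × (1 - 1/7) × (1 - 1/17) = 192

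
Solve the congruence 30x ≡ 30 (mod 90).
x ≡ 1 (mod 3)

gcd(30, 90) = 30, which divides 30, so solutions exist.
Divide through by 30: x ≡ 1 (mod 3).
The coefficient of x is now 1, so x ≡ 1 (mod 3).
Check: 30 × 1 = 30 ≡ 30 (mod 90).
x ≡ 1 (mod 3), giving 30 solutions mod 90.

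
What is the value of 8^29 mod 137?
126

Repeated squaring. Binary of 29 = 11101.
8^1 ≡ 8 (mod 137); 8^2 ≡ 64 (mod 137); 8^4 ≡ 123 (mod 137); 8^8 ≡ 59 (mod 137); 8^16 ≡ 56 (mod 137)
8^29 = 8^1 × 8^4 × 8^8 × 8^16 ≡ 126 (mod 137)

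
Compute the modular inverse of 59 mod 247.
67

gcd(59, 247) = 1, so the inverse exists.
Extended Euclidean algorithm on (247, 59):
247 = 4 × 59 + 11  ⟹  11 = (1)·247 + (-4)·59
59 = 5 × 11 + 4  ⟹  4 = (-5)·247 + (21)·59
11 = 2 × 4 + 3  ⟹  3 = (11)·247 + (-46)·59
4 = 1 × 3 + 1  ⟹  1 = (-16)·247 + (67)·59
So (67)·59 ≡ 1 (mod 247), i.e. 59^(-1) ≡ 67 (mod 247).
Check: 59 × 67 = 3953 ≡ 1 (mod 247)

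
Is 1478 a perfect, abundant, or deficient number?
deficient

Proper divisors of 1478: sum = 1 + 2 + 739 = 742
Since 742 < 1478, 1478 is deficient.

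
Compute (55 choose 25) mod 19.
14

Using Lucas' theorem:
Write n=55 and k=25 in base 19:
n in base 19: [2, 17]
k in base 19: [1, 6]
C(55,25) mod 19 = ∏ C(n_i, k_i) mod 19
Digit binomials (mod 19): C(2,1) = 2; C(17,6) = 12376 ≡ 7
Product: 2 × 7 = 14 ≡ 14 (mod 19)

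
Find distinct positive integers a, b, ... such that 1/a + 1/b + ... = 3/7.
1/3 + 1/11 + 1/231

Greedy algorithm:
3/7: ceiling(7/3) = 3, use 1/3
2/21: ceiling(21/2) = 11, use 1/11
1/231: ceiling(231/1) = 231, use 1/231
Result: 3/7 = 1/3 + 1/11 + 1/231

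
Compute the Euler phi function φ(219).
144

219 = 3 × 73
φ(n) = n × ∏(1 - 1/p) for each prime p dividing n
φ(219) = 219 × (1 - 1/3) × (1 - 1/73) = 144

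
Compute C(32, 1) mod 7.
4

Using Lucas' theorem:
Write n=32 and k=1 in base 7:
n in base 7: [4, 4]
k in base 7: [0, 1]
C(32,1) mod 7 = ∏ C(n_i, k_i) mod 7
Digit binomials (mod 7): C(4,0) = 1; C(4,1) = 4
Product: 1 × 4 = 4 ≡ 4 (mod 7)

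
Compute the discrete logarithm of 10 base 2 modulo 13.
10

Baby-step giant-step with step n = ⌈√13⌉ = 4.
Baby steps 2^j mod 13 (j:value) for j=0..3: 0:1, 1:2, 2:4, 3:8.
Giant-step multiplier: 2^(-4) ≡ 2^(12-4) = 2^8 ≡ 9 (mod 13).
Giant steps γ_i = 10·9^i mod 13: γ_0=10, γ_1=12, γ_2=4 (in table at j=2).
x = i·n + j = 2·4 + 2 = 10.
Check: 2^10 ≡ 10 (mod 13).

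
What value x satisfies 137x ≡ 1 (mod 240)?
233

gcd(137, 240) = 1, so the inverse exists.
Extended Euclidean algorithm on (240, 137):
240 = 1 × 137 + 103  ⟹  103 = (1)·240 + (-1)·137
137 = 1 × 103 + 34  ⟹  34 = (-1)·240 + (2)·137
103 = 3 × 34 + 1  ⟹  1 = (4)·240 + (-7)·137
So (-7)·137 ≡ 1 (mod 240), i.e. 137^(-1) ≡ -7 ≡ 233 (mod 240).
Check: 137 × 233 = 31921 ≡ 1 (mod 240)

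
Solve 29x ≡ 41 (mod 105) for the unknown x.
x ≡ 34 (mod 105)

gcd(29, 105) = 1, which divides 41, so solutions exist.
Find 29^(-1) mod 105 by the extended Euclidean algorithm:
105 = 3 × 29 + 18  ⟹  18 = (1)·105 + (-3)·29
29 = 1 × 18 + 11  ⟹  11 = (-1)·105 + (4)·29
18 = 1 × 11 + 7  ⟹  7 = (2)·105 + (-7)·29
11 = 1 × 7 + 4  ⟹  4 = (-3)·105 + (11)·29
7 = 1 × 4 + 3  ⟹  3 = (5)·105 + (-18)·29
4 = 1 × 3 + 1  ⟹  1 = (-8)·105 + (29)·29
So (29)·29 ≡ 1 (mod 105), i.e. 29^(-1) ≡ 29 (mod 105).
x ≡ 29 × 41 = 1189 ≡ 34 (mod 105).
Check: 29 × 34 = 986 ≡ 41 (mod 105).
Unique solution: x ≡ 34 (mod 105)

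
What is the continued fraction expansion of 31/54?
[0; 1, 1, 2, 1, 7]

Euclidean algorithm steps:
31 = 0 × 54 + 31
54 = 1 × 31 + 23
31 = 1 × 23 + 8
23 = 2 × 8 + 7
8 = 1 × 7 + 1
7 = 7 × 1 + 0
Continued fraction: [0; 1, 1, 2, 1, 7]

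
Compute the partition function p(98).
150198136

p(n) counts ways to write n as a sum of positive integers (order ignored).
Euler's pentagonal recurrence: p(k) = p(k-1) + p(k-2) - p(k-5) - p(k-7) + p(k-12) + p(k-15) - ... (offsets j(3j∓1)/2, signs ++--, p(0)=1, p(<0)=0).
DP table for k = 0..97: p(0)=1, p(1)=1, p(2)=2, p(3)=3, p(4)=5, p(5)=7, p(6)=11, p(7)=15, p(8)=22, p(9)=30, p(10)=42, p(11)=56, p(12)=77, p(13)=101, p(14)=135, p(15)=176, p(16)=231, p(17)=297, p(18)=385, p(19)=490, p(20)=627, p(21)=792, p(22)=1002, p(23)=1255, p(24)=1575, p(25)=1958, p(26)=2436, p(27)=3010, p(28)=3718, p(29)=4565, p(30)=5604, p(31)=6842, p(32)=8349, p(33)=10143, p(34)=12310, p(35)=14883, p(36)=17977, p(37)=21637, p(38)=26015, p(39)=31185, p(40)=37338, p(41)=44583, p(42)=53174, p(43)=63261, p(44)=75175, p(45)=89134, p(46)=105558, p(47)=124754, p(48)=147273, p(49)=173525, p(50)=204226, p(51)=239943, p(52)=281589, p(53)=329931, p(54)=386155, p(55)=451276, p(56)=526823, p(57)=614154, p(58)=715220, p(59)=831820, p(60)=966467, p(61)=1121505, p(62)=1300156, p(63)=1505499, p(64)=1741630, p(65)=2012558, p(66)=2323520, p(67)=2679689, p(68)=3087735, p(69)=3554345, p(70)=4087968, p(71)=4697205, p(72)=5392783, p(73)=6185689, p(74)=7089500, p(75)=8118264, p(76)=9289091, p(77)=10619863, p(78)=12132164, p(79)=13848650, p(80)=15796476, p(81)=18004327, p(82)=20506255, p(83)=23338469, p(84)=26543660, p(85)=30167357, p(86)=34262962, p(87)=38887673, p(88)=44108109, p(89)=49995925, p(90)=56634173, p(91)=64112359, p(92)=72533807, p(93)=82010177, p(94)=92669720, p(95)=104651419, p(96)=118114304, p(97)=133230930.
Final step: p(98) = p(97) + p(96) - p(93) - p(91) + p(86) + p(83) - p(76) - p(72) + p(63) + p(58) - p(47) - p(41) + p(28) + p(21) - p(6)
= 133230930 + 118114304 - 82010177 - 64112359 + 34262962 + 23338469 - 9289091 - 5392783 + 1505499 + 715220 - 124754 - 44583 + 3718 + 792 - 11
= 150198136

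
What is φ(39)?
24

39 = 3 × 13
φ(n) = n × ∏(1 - 1/p) for each prime p dividing n
φ(39) = 39 × (1 - 1/3) × (1 - 1/13) = 24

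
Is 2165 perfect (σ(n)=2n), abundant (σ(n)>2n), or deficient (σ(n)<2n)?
deficient

Proper divisors of 2165: sum = 1 + 5 + 433 = 439
Since 439 < 2165, 2165 is deficient.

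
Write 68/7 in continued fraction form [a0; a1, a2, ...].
[9; 1, 2, 2]

Euclidean algorithm steps:
68 = 9 × 7 + 5
7 = 1 × 5 + 2
5 = 2 × 2 + 1
2 = 2 × 1 + 0
Continued fraction: [9; 1, 2, 2]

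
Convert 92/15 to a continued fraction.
[6; 7, 2]

Euclidean algorithm steps:
92 = 6 × 15 + 2
15 = 7 × 2 + 1
2 = 2 × 1 + 0
Continued fraction: [6; 7, 2]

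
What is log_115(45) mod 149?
78

Baby-step giant-step with step n = ⌈√149⌉ = 13.
Baby steps 115^j mod 149 (j:value) for j=0..12: 0:1, 1:115, 2:113, 3:32, 4:104, 5:40, 6:130, 7:50, 8:88, 9:137, 10:110, 11:134, 12:63.
Giant-step multiplier: 115^(-13) ≡ 115^(148-13) = 115^135 ≡ 141 (mod 149).
Giant steps γ_i = 45·141^i mod 149: γ_0=45, γ_1=87, γ_2=49, γ_3=55, γ_4=7, γ_5=93, γ_6=1 (in table at j=0).
x = i·n + j = 6·13 + 0 = 78.
Check: 115^78 ≡ 45 (mod 149).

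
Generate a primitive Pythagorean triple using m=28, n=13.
(615, 728, 953)

Euclid's formula: a = m² - n², b = 2mn, c = m² + n²
m = 28, n = 13
a = 28² - 13² = 784 - 169 = 615
b = 2 × 28 × 13 = 728
c = 28² + 13² = 784 + 169 = 953
Verification: 615² + 728² = 378225 + 529984 = 908209 = 953² ✓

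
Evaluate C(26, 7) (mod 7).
3

Using Lucas' theorem:
Write n=26 and k=7 in base 7:
n in base 7: [3, 5]
k in base 7: [1, 0]
C(26,7) mod 7 = ∏ C(n_i, k_i) mod 7
Digit binomials (mod 7): C(3,1) = 3; C(5,0) = 1
Product: 3 × 1 = 3 ≡ 3 (mod 7)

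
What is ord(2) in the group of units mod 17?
8

17 is prime, so ord(2) divides φ(17) = 16.
Divisors of 16: 1, 2, 4, 8, 16.
Repeated squaring: 2^1 ≡ 2, 2^2 ≡ 4, 2^4 ≡ 16, 2^8 ≡ 1, 2^16 ≡ 1 (mod 17).
Test 2^d mod 17 for each divisor d in increasing order:
2^1 ≡ 2
2^2 ≡ 4
2^4 ≡ 16
2^8 ≡ 1  ← first divisor giving 1
The order is 8.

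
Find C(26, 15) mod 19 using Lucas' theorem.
0

Using Lucas' theorem:
Write n=26 and k=15 in base 19:
n in base 19: [1, 7]
k in base 19: [0, 15]
C(26,15) mod 19 = ∏ C(n_i, k_i) mod 19
Digit binomials (mod 19): C(1,0) = 1; C(7,15) = 0 (k_i > n_i)
Product: 1 × 0 = 0 ≡ 0 (mod 19)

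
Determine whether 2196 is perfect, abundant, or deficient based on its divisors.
abundant

Proper divisors of 2196: sum = 1 + 2 + 3 + 4 + 6 + 9 + 12 + 18 + ... + 366 + 549 + 732 + 1098 (17 divisors) = 3446
Since 3446 > 2196, 2196 is abundant.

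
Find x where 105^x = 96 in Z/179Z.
139

Baby-step giant-step with step n = ⌈√179⌉ = 14.
Baby steps 105^j mod 179 (j:value) for j=0..13: 0:1, 1:105, 2:106, 3:32, 4:138, 5:170, 6:129, 7:120, 8:70, 9:11, 10:81, 11:92, 12:173, 13:86.
Giant-step multiplier: 105^(-14) ≡ 105^(178-14) = 105^164 ≡ 47 (mod 179).
Giant steps γ_i = 96·47^i mod 179: γ_0=96, γ_1=37, γ_2=128, γ_3=109, γ_4=111, γ_5=26, γ_6=148, γ_7=154, γ_8=78, γ_9=86 (in table at j=13).
x = i·n + j = 9·14 + 13 = 139.
Check: 105^139 ≡ 96 (mod 179).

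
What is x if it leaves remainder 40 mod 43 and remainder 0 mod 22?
814

Using Chinese Remainder Theorem:
M = 43 × 22 = 946
M1 = 22, M2 = 43
y1 = 22^(-1) mod 43 = 2
y2 = 43^(-1) mod 22 = 21
x = (40×22×2 + 0×43×21) mod 946 = 814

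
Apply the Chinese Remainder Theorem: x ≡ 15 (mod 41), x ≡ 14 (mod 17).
507

Using Chinese Remainder Theorem:
M = 41 × 17 = 697
M1 = 17, M2 = 41
y1 = 17^(-1) mod 41 = 29
y2 = 41^(-1) mod 17 = 5
x = (15×17×29 + 14×41×5) mod 697 = 507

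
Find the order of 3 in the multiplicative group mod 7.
6

7 is prime, so ord(3) divides φ(7) = 6.
Divisors of 6: 1, 2, 3, 6.
Repeated squaring: 3^1 ≡ 3, 3^2 ≡ 2, 3^4 ≡ 4 (mod 7).
Test 3^d mod 7 for each divisor d in increasing order:
3^1 ≡ 3
3^2 ≡ 2
3^3 = 3^2·3^1 ≡ 6
3^6 = 3^4·3^2 ≡ 1  ← first divisor giving 1
The order is 6.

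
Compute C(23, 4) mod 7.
0

Using Lucas' theorem:
Write n=23 and k=4 in base 7:
n in base 7: [3, 2]
k in base 7: [0, 4]
C(23,4) mod 7 = ∏ C(n_i, k_i) mod 7
Digit binomials (mod 7): C(3,0) = 1; C(2,4) = 0 (k_i > n_i)
Product: 1 × 0 = 0 ≡ 0 (mod 7)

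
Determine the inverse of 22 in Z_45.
43

gcd(22, 45) = 1, so the inverse exists.
Extended Euclidean algorithm on (45, 22):
45 = 2 × 22 + 1  ⟹  1 = (1)·45 + (-2)·22
So (-2)·22 ≡ 1 (mod 45), i.e. 22^(-1) ≡ -2 ≡ 43 (mod 45).
Check: 22 × 43 = 946 ≡ 1 (mod 45)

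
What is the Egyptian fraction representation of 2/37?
1/19 + 1/703

Greedy algorithm:
2/37: ceiling(37/2) = 19, use 1/19
1/703: ceiling(703/1) = 703, use 1/703
Result: 2/37 = 1/19 + 1/703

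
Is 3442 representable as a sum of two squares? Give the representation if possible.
29² + 51² (a=29, b=51)

Factorization: 3442 = 2 × 1721
By Fermat: n is sum of two squares iff every prime p ≡ 3 (mod 4) appears to even power.
All primes ≡ 3 (mod 4) appear to even power.
Search a = 0, 1, 2, … for 3442 - a² a perfect square: first hit at a = 29: 3442 - 841 = 2601 = 51².
3442 = 29² + 51² = 841 + 2601 ✓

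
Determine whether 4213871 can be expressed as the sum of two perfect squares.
Not possible

Factorization: 4213871 = 43^3 × 53
By Fermat: n is sum of two squares iff every prime p ≡ 3 (mod 4) appears to even power.
Prime(s) ≡ 3 (mod 4) with odd exponent: [(43, 3)]
Therefore 4213871 cannot be expressed as a² + b².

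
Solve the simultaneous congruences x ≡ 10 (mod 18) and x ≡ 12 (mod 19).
316

Using Chinese Remainder Theorem:
M = 18 × 19 = 342
M1 = 19, M2 = 18
y1 = 19^(-1) mod 18 = 1
y2 = 18^(-1) mod 19 = 18
x = (10×19×1 + 12×18×18) mod 342 = 316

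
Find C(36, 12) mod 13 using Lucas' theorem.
0

Using Lucas' theorem:
Write n=36 and k=12 in base 13:
n in base 13: [2, 10]
k in base 13: [0, 12]
C(36,12) mod 13 = ∏ C(n_i, k_i) mod 13
Digit binomials (mod 13): C(2,0) = 1; C(10,12) = 0 (k_i > n_i)
Product: 1 × 0 = 0 ≡ 0 (mod 13)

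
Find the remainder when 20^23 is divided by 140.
20

Repeated squaring. Binary of 23 = 10111.
20^1 ≡ 20 (mod 140); 20^2 ≡ 120 (mod 140); 20^4 ≡ 120 (mod 140); 20^8 ≡ 120 (mod 140); 20^16 ≡ 120 (mod 140)
20^23 = 20^1 × 20^2 × 20^4 × 20^16 ≡ 20 (mod 140)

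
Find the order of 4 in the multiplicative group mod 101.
50

101 is prime, so ord(4) divides φ(101) = 100.
Divisors of 100: 1, 2, 4, 5, 10, 20, 25, 50, 100.
Repeated squaring: 4^1 ≡ 4, 4^2 ≡ 16, 4^4 ≡ 54, 4^8 ≡ 88, 4^16 ≡ 68, 4^32 ≡ 79, 4^64 ≡ 80 (mod 101).
Test 4^d mod 101 for each divisor d in increasing order:
4^1 ≡ 4
4^2 ≡ 16
4^4 ≡ 54
4^5 = 4^4·4^1 ≡ 14
4^10 = 4^8·4^2 ≡ 95
4^20 = 4^16·4^4 ≡ 36
4^25 = 4^16·4^8·4^1 ≡ 100
4^50 = 4^32·4^16·4^2 ≡ 1  ← first divisor giving 1
The order is 50.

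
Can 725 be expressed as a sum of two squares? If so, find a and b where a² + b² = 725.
7² + 26² (a=7, b=26)

Factorization: 725 = 5^2 × 29
By Fermat: n is sum of two squares iff every prime p ≡ 3 (mod 4) appears to even power.
All primes ≡ 3 (mod 4) appear to even power.
Search a = 0, 1, 2, … for 725 - a² a perfect square: first hit at a = 7: 725 - 49 = 676 = 26².
725 = 7² + 26² = 49 + 676 ✓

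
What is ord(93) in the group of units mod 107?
106

107 is prime, so ord(93) divides φ(107) = 106.
Divisors of 106: 1, 2, 53, 106.
Repeated squaring: 93^1 ≡ 93, 93^2 ≡ 89, 93^4 ≡ 3, 93^8 ≡ 9, 93^16 ≡ 81, 93^32 ≡ 34, 93^64 ≡ 86 (mod 107).
Test 93^d mod 107 for each divisor d in increasing order:
93^1 ≡ 93
93^2 ≡ 89
93^53 = 93^32·93^16·93^4·93^1 ≡ 106
93^106 = 93^64·93^32·93^8·93^2 ≡ 1  ← first divisor giving 1
The order is 106.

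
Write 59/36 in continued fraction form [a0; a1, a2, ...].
[1; 1, 1, 1, 3, 3]

Euclidean algorithm steps:
59 = 1 × 36 + 23
36 = 1 × 23 + 13
23 = 1 × 13 + 10
13 = 1 × 10 + 3
10 = 3 × 3 + 1
3 = 3 × 1 + 0
Continued fraction: [1; 1, 1, 1, 3, 3]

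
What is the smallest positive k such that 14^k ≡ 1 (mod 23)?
22

23 is prime, so ord(14) divides φ(23) = 22.
Divisors of 22: 1, 2, 11, 22.
Repeated squaring: 14^1 ≡ 14, 14^2 ≡ 12, 14^4 ≡ 6, 14^8 ≡ 13, 14^16 ≡ 8 (mod 23).
Test 14^d mod 23 for each divisor d in increasing order:
14^1 ≡ 14
14^2 ≡ 12
14^11 = 14^8·14^2·14^1 ≡ 22
14^22 = 14^16·14^4·14^2 ≡ 1  ← first divisor giving 1
The order is 22.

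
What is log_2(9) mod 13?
8

Baby-step giant-step with step n = ⌈√13⌉ = 4.
Baby steps 2^j mod 13 (j:value) for j=0..3: 0:1, 1:2, 2:4, 3:8.
Giant-step multiplier: 2^(-4) ≡ 2^(12-4) = 2^8 ≡ 9 (mod 13).
Giant steps γ_i = 9·9^i mod 13: γ_0=9, γ_1=3, γ_2=1 (in table at j=0).
x = i·n + j = 2·4 + 0 = 8.
Check: 2^8 ≡ 9 (mod 13).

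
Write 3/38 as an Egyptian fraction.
1/13 + 1/494

Greedy algorithm:
3/38: ceiling(38/3) = 13, use 1/13
1/494: ceiling(494/1) = 494, use 1/494
Result: 3/38 = 1/13 + 1/494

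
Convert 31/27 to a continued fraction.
[1; 6, 1, 3]

Euclidean algorithm steps:
31 = 1 × 27 + 4
27 = 6 × 4 + 3
4 = 1 × 3 + 1
3 = 3 × 1 + 0
Continued fraction: [1; 6, 1, 3]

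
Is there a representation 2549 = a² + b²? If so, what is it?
7² + 50² (a=7, b=50)

Factorization: 2549 = 2549
By Fermat: n is sum of two squares iff every prime p ≡ 3 (mod 4) appears to even power.
All primes ≡ 3 (mod 4) appear to even power.
Search a = 0, 1, 2, … for 2549 - a² a perfect square: first hit at a = 7: 2549 - 49 = 2500 = 50².
2549 = 7² + 50² = 49 + 2500 ✓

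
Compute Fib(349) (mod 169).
103

Matrix identity: Q^n = [[F_(n+1), F_n], [F_n, F_(n-1)]] with Q = [[1,1],[1,0]].
n = 349 = 101011101₂. Square-and-multiply, entries mod 169:
Q^1 = [[1,1],[1,0]]
Q^2 = (Q^1)² = [[2,1],[1,1]]
Q^5 = (Q^2)²·Q = [[8,5],[5,3]]
Q^10 = (Q^5)² = [[89,55],[55,34]]
Q^21 = (Q^10)²·Q = [[135,130],[130,5]]
Q^43 = (Q^21)²·Q = [[90,142],[142,117]]
Q^87 = (Q^43)²·Q = [[29,41],[41,157]]
Q^174 = (Q^87)² = [[156,21],[21,135]]
Q^349 = (Q^174)²·Q = [[130,103],[103,27]]
F_349 mod 169 = Q^349[0][1] = 103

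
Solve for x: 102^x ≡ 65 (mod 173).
17

Baby-step giant-step with step n = ⌈√173⌉ = 14.
Baby steps 102^j mod 173 (j:value) for j=0..13: 0:1, 1:102, 2:24, 3:26, 4:57, 5:105, 6:157, 7:98, 8:135, 9:103, 10:126, 11:50, 12:83, 13:162.
Giant-step multiplier: 102^(-14) ≡ 102^(172-14) = 102^158 ≡ 35 (mod 173).
Giant steps γ_i = 65·35^i mod 173: γ_0=65, γ_1=26 (in table at j=3).
x = i·n + j = 1·14 + 3 = 17.
Check: 102^17 ≡ 65 (mod 173).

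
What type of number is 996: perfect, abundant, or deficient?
abundant

Proper divisors of 996: sum = 1 + 2 + 3 + 4 + 6 + 12 + 83 + 166 + 249 + 332 + 498 = 1356
Since 1356 > 996, 996 is abundant.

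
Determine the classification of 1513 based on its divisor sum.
deficient

Proper divisors of 1513: sum = 1 + 17 + 89 = 107
Since 107 < 1513, 1513 is deficient.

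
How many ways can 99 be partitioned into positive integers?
169229875

p(n) counts ways to write n as a sum of positive integers (order ignored).
Euler's pentagonal recurrence: p(k) = p(k-1) + p(k-2) - p(k-5) - p(k-7) + p(k-12) + p(k-15) - ... (offsets j(3j∓1)/2, signs ++--, p(0)=1, p(<0)=0).
DP table for k = 0..98: p(0)=1, p(1)=1, p(2)=2, p(3)=3, p(4)=5, p(5)=7, p(6)=11, p(7)=15, p(8)=22, p(9)=30, p(10)=42, p(11)=56, p(12)=77, p(13)=101, p(14)=135, p(15)=176, p(16)=231, p(17)=297, p(18)=385, p(19)=490, p(20)=627, p(21)=792, p(22)=1002, p(23)=1255, p(24)=1575, p(25)=1958, p(26)=2436, p(27)=3010, p(28)=3718, p(29)=4565, p(30)=5604, p(31)=6842, p(32)=8349, p(33)=10143, p(34)=12310, p(35)=14883, p(36)=17977, p(37)=21637, p(38)=26015, p(39)=31185, p(40)=37338, p(41)=44583, p(42)=53174, p(43)=63261, p(44)=75175, p(45)=89134, p(46)=105558, p(47)=124754, p(48)=147273, p(49)=173525, p(50)=204226, p(51)=239943, p(52)=281589, p(53)=329931, p(54)=386155, p(55)=451276, p(56)=526823, p(57)=614154, p(58)=715220, p(59)=831820, p(60)=966467, p(61)=1121505, p(62)=1300156, p(63)=1505499, p(64)=1741630, p(65)=2012558, p(66)=2323520, p(67)=2679689, p(68)=3087735, p(69)=3554345, p(70)=4087968, p(71)=4697205, p(72)=5392783, p(73)=6185689, p(74)=7089500, p(75)=8118264, p(76)=9289091, p(77)=10619863, p(78)=12132164, p(79)=13848650, p(80)=15796476, p(81)=18004327, p(82)=20506255, p(83)=23338469, p(84)=26543660, p(85)=30167357, p(86)=34262962, p(87)=38887673, p(88)=44108109, p(89)=49995925, p(90)=56634173, p(91)=64112359, p(92)=72533807, p(93)=82010177, p(94)=92669720, p(95)=104651419, p(96)=118114304, p(97)=133230930, p(98)=150198136.
Final step: p(99) = p(98) + p(97) - p(94) - p(92) + p(87) + p(84) - p(77) - p(73) + p(64) + p(59) - p(48) - p(42) + p(29) + p(22) - p(7)
= 150198136 + 133230930 - 92669720 - 72533807 + 38887673 + 26543660 - 10619863 - 6185689 + 1741630 + 831820 - 147273 - 53174 + 4565 + 1002 - 15
= 169229875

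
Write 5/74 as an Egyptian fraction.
1/15 + 1/1110

Greedy algorithm:
5/74: ceiling(74/5) = 15, use 1/15
1/1110: ceiling(1110/1) = 1110, use 1/1110
Result: 5/74 = 1/15 + 1/1110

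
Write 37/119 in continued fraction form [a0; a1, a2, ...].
[0; 3, 4, 1, 1, 1, 2]

Euclidean algorithm steps:
37 = 0 × 119 + 37
119 = 3 × 37 + 8
37 = 4 × 8 + 5
8 = 1 × 5 + 3
5 = 1 × 3 + 2
3 = 1 × 2 + 1
2 = 2 × 1 + 0
Continued fraction: [0; 3, 4, 1, 1, 1, 2]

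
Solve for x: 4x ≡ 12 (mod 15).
x ≡ 3 (mod 15)

gcd(4, 15) = 1, which divides 12, so solutions exist.
Find 4^(-1) mod 15 by the extended Euclidean algorithm:
15 = 3 × 4 + 3  ⟹  3 = (1)·15 + (-3)·4
4 = 1 × 3 + 1  ⟹  1 = (-1)·15 + (4)·4
So (4)·4 ≡ 1 (mod 15), i.e. 4^(-1) ≡ 4 (mod 15).
x ≡ 4 × 12 = 48 ≡ 3 (mod 15).
Check: 4 × 3 = 12 ≡ 12 (mod 15).
Unique solution: x ≡ 3 (mod 15)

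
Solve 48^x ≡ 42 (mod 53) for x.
4

Baby-step giant-step with step n = ⌈√53⌉ = 8.
Baby steps 48^j mod 53 (j:value) for j=0..7: 0:1, 1:48, 2:25, 3:34, 4:42, 5:2, 6:43, 7:50.
h = 42 is already in the table at j=4, so x = 4.
Check: 48^4 ≡ 42 (mod 53).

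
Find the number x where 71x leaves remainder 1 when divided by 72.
71

gcd(71, 72) = 1, so the inverse exists.
Extended Euclidean algorithm on (72, 71):
72 = 1 × 71 + 1  ⟹  1 = (1)·72 + (-1)·71
So (-1)·71 ≡ 1 (mod 72), i.e. 71^(-1) ≡ -1 ≡ 71 (mod 72).
Check: 71 × 71 = 5041 ≡ 1 (mod 72)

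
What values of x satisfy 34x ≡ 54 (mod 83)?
x ≡ 26 (mod 83)

gcd(34, 83) = 1, which divides 54, so solutions exist.
Find 34^(-1) mod 83 by the extended Euclidean algorithm:
83 = 2 × 34 + 15  ⟹  15 = (1)·83 + (-2)·34
34 = 2 × 15 + 4  ⟹  4 = (-2)·83 + (5)·34
15 = 3 × 4 + 3  ⟹  3 = (7)·83 + (-17)·34
4 = 1 × 3 + 1  ⟹  1 = (-9)·83 + (22)·34
So (22)·34 ≡ 1 (mod 83), i.e. 34^(-1) ≡ 22 (mod 83).
x ≡ 22 × 54 = 1188 ≡ 26 (mod 83).
Check: 34 × 26 = 884 ≡ 54 (mod 83).
Unique solution: x ≡ 26 (mod 83)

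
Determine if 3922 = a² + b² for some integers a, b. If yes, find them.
21² + 59² (a=21, b=59)

Factorization: 3922 = 2 × 37 × 53
By Fermat: n is sum of two squares iff every prime p ≡ 3 (mod 4) appears to even power.
All primes ≡ 3 (mod 4) appear to even power.
Search a = 0, 1, 2, … for 3922 - a² a perfect square: first hit at a = 21: 3922 - 441 = 3481 = 59².
3922 = 21² + 59² = 441 + 3481 ✓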